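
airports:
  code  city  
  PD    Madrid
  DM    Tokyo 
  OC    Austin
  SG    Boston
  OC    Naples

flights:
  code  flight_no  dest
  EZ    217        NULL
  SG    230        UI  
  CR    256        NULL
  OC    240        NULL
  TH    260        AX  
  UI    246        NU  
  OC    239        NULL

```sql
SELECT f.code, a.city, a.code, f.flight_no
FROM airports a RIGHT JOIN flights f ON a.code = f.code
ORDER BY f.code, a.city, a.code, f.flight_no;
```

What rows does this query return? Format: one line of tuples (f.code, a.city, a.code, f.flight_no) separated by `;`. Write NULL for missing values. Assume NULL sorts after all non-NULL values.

(CR, NULL, NULL, 256); (EZ, NULL, NULL, 217); (OC, Austin, OC, 239); (OC, Austin, OC, 240); (OC, Naples, OC, 239); (OC, Naples, OC, 240); (SG, Boston, SG, 230); (TH, NULL, NULL, 260); (UI, NULL, NULL, 246)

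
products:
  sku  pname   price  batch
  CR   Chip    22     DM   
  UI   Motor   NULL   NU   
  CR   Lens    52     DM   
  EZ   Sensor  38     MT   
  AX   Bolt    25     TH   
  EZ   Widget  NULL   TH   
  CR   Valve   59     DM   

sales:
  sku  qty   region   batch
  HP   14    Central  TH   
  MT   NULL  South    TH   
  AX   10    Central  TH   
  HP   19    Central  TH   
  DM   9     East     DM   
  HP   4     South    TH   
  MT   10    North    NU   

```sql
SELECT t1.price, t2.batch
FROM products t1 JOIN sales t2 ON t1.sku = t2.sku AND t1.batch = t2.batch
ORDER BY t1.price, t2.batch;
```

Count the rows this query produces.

1

INNER JOIN keeps only pairs where the ON condition holds.
Matching on t1.sku = t2.sku AND t1.batch = t2.batch.
- t1[0] sku=CR, batch=DM → no match; dropped.
- t1[1] sku=UI, batch=NU → no match; dropped.
- t1[2] sku=CR, batch=DM → no match; dropped.
- t1[3] sku=EZ, batch=MT → no match; dropped.
- t1[4] sku=AX, batch=TH → 1 match(es) in t2 → 1 row(s).
- t1[5] sku=EZ, batch=TH → no match; dropped.
- t1[6] sku=CR, batch=DM → no match; dropped.
Total: 1 rows.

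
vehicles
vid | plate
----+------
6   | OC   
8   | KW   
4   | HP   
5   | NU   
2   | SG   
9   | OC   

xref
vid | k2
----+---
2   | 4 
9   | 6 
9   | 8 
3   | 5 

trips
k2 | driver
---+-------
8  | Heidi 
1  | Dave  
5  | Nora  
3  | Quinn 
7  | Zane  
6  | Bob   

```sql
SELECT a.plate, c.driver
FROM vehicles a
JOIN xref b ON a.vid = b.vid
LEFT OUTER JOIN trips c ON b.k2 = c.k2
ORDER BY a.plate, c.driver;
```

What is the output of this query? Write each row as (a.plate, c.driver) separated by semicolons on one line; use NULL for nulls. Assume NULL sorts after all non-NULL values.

(OC, Bob); (OC, Heidi); (SG, NULL)

Joins associate left-to-right: vehicles INNER JOIN xref on vid gives 3 intermediate row(s).
Then LEFT JOIN `trips c` on k2: each of those 3 rows is kept; rows whose b.k2 has no match in c get NULL for c's columns.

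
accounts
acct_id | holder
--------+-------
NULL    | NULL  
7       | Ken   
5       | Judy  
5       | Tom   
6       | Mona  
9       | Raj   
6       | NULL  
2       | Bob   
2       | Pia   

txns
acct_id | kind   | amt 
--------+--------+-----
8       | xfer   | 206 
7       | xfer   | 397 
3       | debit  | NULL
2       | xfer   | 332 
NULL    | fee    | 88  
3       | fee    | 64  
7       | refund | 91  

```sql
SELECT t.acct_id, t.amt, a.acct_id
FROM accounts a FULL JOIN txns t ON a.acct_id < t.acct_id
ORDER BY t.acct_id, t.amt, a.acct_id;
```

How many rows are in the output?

FULL OUTER JOIN keeps every row from both sides; unmatched rows get NULL for the other side's columns.
Matching on a.acct_id < t.acct_id. A NULL in a compared column never satisfies the condition.
- a[0] acct_id=NULL → no match; kept with NULLs on the t side.
- a[1] acct_id=7 → 1 match(es) in t → 1 row(s).
- a[2] acct_id=5 → 3 match(es) in t → 3 row(s).
- a[3] acct_id=5 → 3 match(es) in t → 3 row(s).
- a[4] acct_id=6 → 3 match(es) in t → 3 row(s).
- a[5] acct_id=9 → no match; kept with NULLs on the t side.
- a[6] acct_id=6 → 3 match(es) in t → 3 row(s).
- a[7] acct_id=2 → 5 match(es) in t → 5 row(s).
- a[8] acct_id=2 → 5 match(es) in t → 5 row(s).
- plus 2 unmatched t row(s), each kept with NULL a columns.
Total: 23 matched + 4 padded = 27 rows.

27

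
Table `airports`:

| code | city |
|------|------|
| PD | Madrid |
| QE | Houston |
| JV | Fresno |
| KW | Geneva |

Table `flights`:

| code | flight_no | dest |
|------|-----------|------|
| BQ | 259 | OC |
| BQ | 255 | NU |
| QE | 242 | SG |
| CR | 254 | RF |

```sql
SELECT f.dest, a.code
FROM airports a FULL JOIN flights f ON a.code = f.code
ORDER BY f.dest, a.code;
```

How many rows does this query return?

7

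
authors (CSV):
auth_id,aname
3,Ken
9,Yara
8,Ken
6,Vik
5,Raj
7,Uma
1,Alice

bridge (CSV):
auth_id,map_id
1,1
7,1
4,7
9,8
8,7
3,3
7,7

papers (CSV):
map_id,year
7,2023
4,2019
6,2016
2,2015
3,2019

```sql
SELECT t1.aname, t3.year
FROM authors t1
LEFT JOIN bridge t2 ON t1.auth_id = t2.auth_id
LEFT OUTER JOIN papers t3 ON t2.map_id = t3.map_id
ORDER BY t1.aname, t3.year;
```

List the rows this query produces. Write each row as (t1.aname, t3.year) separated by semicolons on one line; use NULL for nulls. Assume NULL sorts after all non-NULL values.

(Alice, NULL); (Ken, 2019); (Ken, 2023); (Raj, NULL); (Uma, 2023); (Uma, NULL); (Vik, NULL); (Yara, NULL)

Step 1 — t1 LEFT JOIN t2 on auth_id → 8 row(s).
Then LEFT JOIN `papers t3` on map_id: each of those 8 rows is kept; rows whose t2.map_id has no match in t3 get NULL for t3's columns.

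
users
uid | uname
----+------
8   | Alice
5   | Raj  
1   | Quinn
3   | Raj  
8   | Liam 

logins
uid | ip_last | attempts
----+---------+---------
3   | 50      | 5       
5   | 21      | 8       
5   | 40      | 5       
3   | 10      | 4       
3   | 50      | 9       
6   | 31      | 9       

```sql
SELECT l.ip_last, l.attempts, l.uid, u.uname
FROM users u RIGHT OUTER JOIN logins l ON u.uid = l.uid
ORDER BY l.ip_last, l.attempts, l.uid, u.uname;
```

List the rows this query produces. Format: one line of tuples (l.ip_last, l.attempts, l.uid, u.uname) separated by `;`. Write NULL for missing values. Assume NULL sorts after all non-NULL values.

RIGHT JOIN keeps every row from `logins`; unmatched rows get NULL for `users`'s columns.
Matching on u.uid = l.uid.
Matched pairs: 5; unmatched l rows kept: 1.

(10, 4, 3, Raj); (21, 8, 5, Raj); (31, 9, 6, NULL); (40, 5, 5, Raj); (50, 5, 3, Raj); (50, 9, 3, Raj)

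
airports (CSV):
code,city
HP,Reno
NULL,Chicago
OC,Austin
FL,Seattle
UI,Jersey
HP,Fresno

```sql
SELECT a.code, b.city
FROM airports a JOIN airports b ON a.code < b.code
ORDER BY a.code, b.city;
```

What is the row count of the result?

9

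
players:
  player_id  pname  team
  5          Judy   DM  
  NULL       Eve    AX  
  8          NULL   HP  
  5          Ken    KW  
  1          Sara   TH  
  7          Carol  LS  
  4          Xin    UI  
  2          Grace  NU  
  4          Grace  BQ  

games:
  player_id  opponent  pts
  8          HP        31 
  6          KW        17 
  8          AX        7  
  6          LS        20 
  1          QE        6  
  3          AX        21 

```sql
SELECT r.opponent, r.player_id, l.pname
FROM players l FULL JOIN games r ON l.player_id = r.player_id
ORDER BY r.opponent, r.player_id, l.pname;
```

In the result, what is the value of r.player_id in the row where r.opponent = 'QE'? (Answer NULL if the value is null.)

1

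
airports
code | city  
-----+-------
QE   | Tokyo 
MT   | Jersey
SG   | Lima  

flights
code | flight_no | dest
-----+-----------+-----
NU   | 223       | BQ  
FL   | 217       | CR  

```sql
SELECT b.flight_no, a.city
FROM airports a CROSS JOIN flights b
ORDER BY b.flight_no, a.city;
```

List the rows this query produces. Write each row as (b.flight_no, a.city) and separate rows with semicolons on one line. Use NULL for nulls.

(217, Jersey); (217, Lima); (217, Tokyo); (223, Jersey); (223, Lima); (223, Tokyo)

CROSS JOIN pairs every row of `airports` with every row of `flights`: 3 × 2 = 6 rows.
After projecting and ordering:
b.flight_no | a.city
217 | Jersey
217 | Lima
217 | Tokyo
223 | Jersey
223 | Lima
223 | Tokyo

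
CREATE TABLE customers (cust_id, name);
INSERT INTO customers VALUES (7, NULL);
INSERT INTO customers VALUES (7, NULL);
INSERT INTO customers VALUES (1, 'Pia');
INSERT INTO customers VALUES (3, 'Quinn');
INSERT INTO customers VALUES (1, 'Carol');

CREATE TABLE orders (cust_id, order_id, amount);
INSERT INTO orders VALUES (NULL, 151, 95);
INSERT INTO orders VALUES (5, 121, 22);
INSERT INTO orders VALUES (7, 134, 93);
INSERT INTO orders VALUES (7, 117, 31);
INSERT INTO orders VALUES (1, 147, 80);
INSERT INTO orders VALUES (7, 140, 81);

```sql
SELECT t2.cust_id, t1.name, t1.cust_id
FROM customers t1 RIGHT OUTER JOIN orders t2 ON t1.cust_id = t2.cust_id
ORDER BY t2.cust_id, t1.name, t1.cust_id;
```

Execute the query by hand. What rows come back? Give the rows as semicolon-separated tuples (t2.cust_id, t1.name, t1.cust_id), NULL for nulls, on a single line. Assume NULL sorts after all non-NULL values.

(1, Carol, 1); (1, Pia, 1); (5, NULL, NULL); (7, NULL, 7); (7, NULL, 7); (7, NULL, 7); (7, NULL, 7); (7, NULL, 7); (7, NULL, 7); (NULL, NULL, NULL)

RIGHT JOIN keeps every row from `orders`; unmatched rows get NULL for `customers`'s columns.
Matching on t1.cust_id = t2.cust_id. A NULL in a compared column never satisfies the condition.
Matched pairs: 8; unmatched t2 rows kept: 2.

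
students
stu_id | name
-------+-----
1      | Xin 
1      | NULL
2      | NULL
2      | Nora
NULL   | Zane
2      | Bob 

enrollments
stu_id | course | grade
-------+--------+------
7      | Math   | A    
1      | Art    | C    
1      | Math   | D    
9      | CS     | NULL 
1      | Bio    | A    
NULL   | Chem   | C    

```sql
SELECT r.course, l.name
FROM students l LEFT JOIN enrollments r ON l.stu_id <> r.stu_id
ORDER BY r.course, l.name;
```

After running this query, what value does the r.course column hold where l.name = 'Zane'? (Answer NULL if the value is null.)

NULL

LEFT JOIN keeps every row from `students`; unmatched rows get NULL for `enrollments`'s columns.
Matching on l.stu_id <> r.stu_id. A NULL in a compared column never satisfies the condition.
- l row (stu_id=1): matches 2 r row(s) → 2 output row(s).
- l row (stu_id=1): matches 2 r row(s) → 2 output row(s).
- l row (stu_id=2): matches 5 r row(s) → 5 output row(s).
- l row (stu_id=2): matches 5 r row(s) → 5 output row(s).
- l row (stu_id=NULL): no match → kept, r columns NULL.
- l row (stu_id=2): matches 5 r row(s) → 5 output row(s).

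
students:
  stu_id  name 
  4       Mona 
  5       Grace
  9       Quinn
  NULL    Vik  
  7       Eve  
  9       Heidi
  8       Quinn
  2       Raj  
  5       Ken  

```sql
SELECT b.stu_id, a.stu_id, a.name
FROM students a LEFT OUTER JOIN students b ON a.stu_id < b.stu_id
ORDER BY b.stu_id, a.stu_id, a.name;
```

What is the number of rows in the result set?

29

LEFT JOIN keeps every row from `students a`; unmatched rows get NULL for `students b`'s columns.
Matching on a.stu_id < b.stu_id. A NULL in a compared column never satisfies the condition.
Matched pairs: 26; unmatched a rows kept: 3.
Total: 26 matched + 3 padded = 29 rows.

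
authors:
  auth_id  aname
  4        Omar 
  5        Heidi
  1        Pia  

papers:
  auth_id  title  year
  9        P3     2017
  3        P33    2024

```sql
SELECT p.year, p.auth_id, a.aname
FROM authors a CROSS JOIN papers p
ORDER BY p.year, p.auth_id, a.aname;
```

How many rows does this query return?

6

CROSS JOIN pairs every row of `authors` with every row of `papers`: 3 × 2 = 6 rows.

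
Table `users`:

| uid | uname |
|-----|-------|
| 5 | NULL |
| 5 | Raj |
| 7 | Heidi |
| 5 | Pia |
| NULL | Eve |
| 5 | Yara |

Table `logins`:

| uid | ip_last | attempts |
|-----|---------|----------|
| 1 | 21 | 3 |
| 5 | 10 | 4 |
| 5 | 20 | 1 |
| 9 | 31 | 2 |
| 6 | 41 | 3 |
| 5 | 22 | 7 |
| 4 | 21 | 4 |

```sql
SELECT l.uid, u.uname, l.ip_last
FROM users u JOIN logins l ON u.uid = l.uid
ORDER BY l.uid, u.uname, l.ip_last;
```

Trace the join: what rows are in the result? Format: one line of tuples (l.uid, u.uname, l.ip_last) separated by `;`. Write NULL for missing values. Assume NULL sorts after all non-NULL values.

(5, Pia, 10); (5, Pia, 20); (5, Pia, 22); (5, Raj, 10); (5, Raj, 20); (5, Raj, 22); (5, Yara, 10); (5, Yara, 20); (5, Yara, 22); (5, NULL, 10); (5, NULL, 20); (5, NULL, 22)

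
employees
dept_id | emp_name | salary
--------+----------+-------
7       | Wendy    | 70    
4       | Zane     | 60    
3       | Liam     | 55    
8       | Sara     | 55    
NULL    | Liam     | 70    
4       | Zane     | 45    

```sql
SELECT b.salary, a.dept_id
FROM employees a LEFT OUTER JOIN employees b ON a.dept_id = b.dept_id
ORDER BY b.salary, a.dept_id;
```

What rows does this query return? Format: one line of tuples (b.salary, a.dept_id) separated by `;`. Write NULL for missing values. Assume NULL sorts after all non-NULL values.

(45, 4); (45, 4); (55, 3); (55, 8); (60, 4); (60, 4); (70, 7); (NULL, NULL)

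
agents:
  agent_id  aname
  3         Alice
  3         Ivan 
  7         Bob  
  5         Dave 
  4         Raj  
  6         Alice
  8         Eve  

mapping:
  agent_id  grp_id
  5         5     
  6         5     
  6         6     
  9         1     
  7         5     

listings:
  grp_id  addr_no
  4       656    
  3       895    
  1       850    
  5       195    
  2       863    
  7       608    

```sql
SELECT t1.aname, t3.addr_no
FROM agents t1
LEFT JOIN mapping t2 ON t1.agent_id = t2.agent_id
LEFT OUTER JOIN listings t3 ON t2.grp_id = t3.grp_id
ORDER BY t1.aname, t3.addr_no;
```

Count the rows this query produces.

8

Joins associate left-to-right: agents LEFT JOIN mapping on agent_id gives 8 intermediate row(s).
Then LEFT JOIN `listings t3` on grp_id: each of those 8 rows is kept; rows whose t2.grp_id has no match in t3 get NULL for t3's columns.
Result: 8 row(s).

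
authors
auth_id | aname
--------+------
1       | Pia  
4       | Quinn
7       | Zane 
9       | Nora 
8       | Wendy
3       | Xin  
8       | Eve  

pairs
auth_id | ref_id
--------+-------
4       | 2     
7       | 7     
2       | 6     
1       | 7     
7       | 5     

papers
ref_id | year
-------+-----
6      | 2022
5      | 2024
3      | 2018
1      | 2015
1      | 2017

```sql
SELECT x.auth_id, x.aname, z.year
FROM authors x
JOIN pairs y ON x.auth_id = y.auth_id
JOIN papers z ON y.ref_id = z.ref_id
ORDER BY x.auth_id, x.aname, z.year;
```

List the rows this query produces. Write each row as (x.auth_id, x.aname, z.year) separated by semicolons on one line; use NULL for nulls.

Evaluate left to right. First `authors x INNER JOIN pairs y` on auth_id: 4 row(s).
Then INNER JOIN `papers z` on ref_id: keep only rows whose y.ref_id appears in z.

(7, Zane, 2024)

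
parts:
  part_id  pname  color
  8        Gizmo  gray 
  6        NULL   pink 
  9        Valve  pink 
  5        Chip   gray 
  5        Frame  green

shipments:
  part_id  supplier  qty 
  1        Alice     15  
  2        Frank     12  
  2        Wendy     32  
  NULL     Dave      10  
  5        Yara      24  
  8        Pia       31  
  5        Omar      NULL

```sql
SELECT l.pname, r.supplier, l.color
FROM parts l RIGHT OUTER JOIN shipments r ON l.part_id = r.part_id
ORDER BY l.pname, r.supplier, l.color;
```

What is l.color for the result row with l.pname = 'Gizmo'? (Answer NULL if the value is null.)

gray

RIGHT JOIN keeps every row from `shipments`; unmatched rows get NULL for `parts`'s columns.
Matching on l.part_id = r.part_id. A NULL in a compared column never satisfies the condition.
- l (part_id=8) pairs with 1 row(s) of r.
- l (part_id=6) has no partner in r.
- l (part_id=9) has no partner in r.
- l (part_id=5) pairs with 2 row(s) of r.
- l (part_id=5) pairs with 2 row(s) of r.
- plus 4 unmatched r row(s), each kept with NULL l columns.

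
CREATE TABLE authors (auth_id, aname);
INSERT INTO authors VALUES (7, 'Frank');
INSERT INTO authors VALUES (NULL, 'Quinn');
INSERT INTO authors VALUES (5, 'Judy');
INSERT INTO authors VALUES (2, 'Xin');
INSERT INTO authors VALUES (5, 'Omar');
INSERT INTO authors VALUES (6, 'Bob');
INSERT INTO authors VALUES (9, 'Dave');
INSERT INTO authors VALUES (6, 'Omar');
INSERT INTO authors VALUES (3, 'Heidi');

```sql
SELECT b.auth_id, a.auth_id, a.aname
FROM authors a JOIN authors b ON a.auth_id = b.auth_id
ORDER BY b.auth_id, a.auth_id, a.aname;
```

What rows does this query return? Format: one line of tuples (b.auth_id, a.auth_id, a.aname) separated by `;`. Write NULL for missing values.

(2, 2, Xin); (3, 3, Heidi); (5, 5, Judy); (5, 5, Judy); (5, 5, Omar); (5, 5, Omar); (6, 6, Bob); (6, 6, Bob); (6, 6, Omar); (6, 6, Omar); (7, 7, Frank); (9, 9, Dave)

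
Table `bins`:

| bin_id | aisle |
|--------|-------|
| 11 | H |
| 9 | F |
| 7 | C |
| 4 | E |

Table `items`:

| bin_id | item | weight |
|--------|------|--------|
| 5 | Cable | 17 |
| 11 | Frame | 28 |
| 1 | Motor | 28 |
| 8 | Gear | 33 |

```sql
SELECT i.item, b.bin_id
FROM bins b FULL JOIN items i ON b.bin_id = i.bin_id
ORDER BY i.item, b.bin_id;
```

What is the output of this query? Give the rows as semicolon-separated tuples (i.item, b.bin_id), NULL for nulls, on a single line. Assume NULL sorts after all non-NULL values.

(Cable, NULL); (Frame, 11); (Gear, NULL); (Motor, NULL); (NULL, 4); (NULL, 7); (NULL, 9)

FULL OUTER JOIN keeps every row from both sides; unmatched rows get NULL for the other side's columns.
Matching on b.bin_id = i.bin_id.
- b[0] bin_id=11 → 1 match(es) in i → 1 row(s).
- b[1] bin_id=9 → no match; kept with NULLs on the i side.
- b[2] bin_id=7 → no match; kept with NULLs on the i side.
- b[3] bin_id=4 → no match; kept with NULLs on the i side.
- plus 3 unmatched i row(s), each kept with NULL b columns.
After projecting and ordering:
i.item | b.bin_id
Cable | NULL
Frame | 11
Gear | NULL
Motor | NULL
NULL | 4
NULL | 7
NULL | 9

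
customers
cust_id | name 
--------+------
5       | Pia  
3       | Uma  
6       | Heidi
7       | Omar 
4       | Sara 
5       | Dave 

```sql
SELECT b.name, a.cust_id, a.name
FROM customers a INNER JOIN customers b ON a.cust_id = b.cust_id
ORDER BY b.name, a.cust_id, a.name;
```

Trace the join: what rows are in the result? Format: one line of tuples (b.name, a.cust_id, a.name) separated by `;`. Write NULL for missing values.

INNER JOIN keeps only pairs where the ON condition holds.
Matching on a.cust_id = b.cust_id.
- a[0] cust_id=5 → 2 match(es) in b → 2 row(s).
- a[1] cust_id=3 → 1 match(es) in b → 1 row(s).
- a[2] cust_id=6 → 1 match(es) in b → 1 row(s).
- a[3] cust_id=7 → 1 match(es) in b → 1 row(s).
- a[4] cust_id=4 → 1 match(es) in b → 1 row(s).
- a[5] cust_id=5 → 2 match(es) in b → 2 row(s).
After projecting and ordering:
b.name | a.cust_id | a.name
Dave | 5 | Dave
Dave | 5 | Pia
Heidi | 6 | Heidi
Omar | 7 | Omar
Pia | 5 | Dave
Pia | 5 | Pia
Sara | 4 | Sara
Uma | 3 | Uma

(Dave, 5, Dave); (Dave, 5, Pia); (Heidi, 6, Heidi); (Omar, 7, Omar); (Pia, 5, Dave); (Pia, 5, Pia); (Sara, 4, Sara); (Uma, 3, Uma)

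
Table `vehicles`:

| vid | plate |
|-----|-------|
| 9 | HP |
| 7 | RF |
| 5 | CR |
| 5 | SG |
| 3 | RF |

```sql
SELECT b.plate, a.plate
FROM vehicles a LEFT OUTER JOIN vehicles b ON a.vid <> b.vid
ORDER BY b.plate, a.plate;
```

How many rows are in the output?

18

LEFT JOIN keeps every row from `vehicles a`; unmatched rows get NULL for `vehicles b`'s columns.
Matching on a.vid <> b.vid.
- vid=9: 4 matching b row(s), so 4 row(s) emitted.
- vid=7: 4 matching b row(s), so 4 row(s) emitted.
- vid=5: 3 matching b row(s), so 3 row(s) emitted.
- vid=5: 3 matching b row(s), so 3 row(s) emitted.
- vid=3: 4 matching b row(s), so 4 row(s) emitted.
Total: 18 rows.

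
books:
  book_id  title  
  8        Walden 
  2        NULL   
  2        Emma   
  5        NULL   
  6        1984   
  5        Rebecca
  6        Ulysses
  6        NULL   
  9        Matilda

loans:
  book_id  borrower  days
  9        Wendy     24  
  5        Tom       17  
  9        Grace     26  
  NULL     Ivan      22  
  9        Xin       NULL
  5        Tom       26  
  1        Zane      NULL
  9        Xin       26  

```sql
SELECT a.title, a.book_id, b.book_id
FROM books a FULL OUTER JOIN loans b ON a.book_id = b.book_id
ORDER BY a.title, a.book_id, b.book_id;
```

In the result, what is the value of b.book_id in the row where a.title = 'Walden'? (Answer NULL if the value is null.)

NULL

FULL OUTER JOIN keeps every row from both sides; unmatched rows get NULL for the other side's columns.
Matching on a.book_id = b.book_id. A NULL in a compared column never satisfies the condition.
Matched pairs: 8; unmatched a rows kept: 6; unmatched b rows kept: 2.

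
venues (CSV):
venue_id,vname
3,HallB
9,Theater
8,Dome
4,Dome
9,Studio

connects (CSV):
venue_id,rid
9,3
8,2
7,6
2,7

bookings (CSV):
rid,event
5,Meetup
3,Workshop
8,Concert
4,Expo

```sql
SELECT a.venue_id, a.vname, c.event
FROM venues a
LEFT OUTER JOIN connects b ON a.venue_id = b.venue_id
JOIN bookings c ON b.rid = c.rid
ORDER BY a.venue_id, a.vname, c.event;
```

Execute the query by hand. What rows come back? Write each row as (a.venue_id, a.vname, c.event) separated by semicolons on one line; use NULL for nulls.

(9, Studio, Workshop); (9, Theater, Workshop)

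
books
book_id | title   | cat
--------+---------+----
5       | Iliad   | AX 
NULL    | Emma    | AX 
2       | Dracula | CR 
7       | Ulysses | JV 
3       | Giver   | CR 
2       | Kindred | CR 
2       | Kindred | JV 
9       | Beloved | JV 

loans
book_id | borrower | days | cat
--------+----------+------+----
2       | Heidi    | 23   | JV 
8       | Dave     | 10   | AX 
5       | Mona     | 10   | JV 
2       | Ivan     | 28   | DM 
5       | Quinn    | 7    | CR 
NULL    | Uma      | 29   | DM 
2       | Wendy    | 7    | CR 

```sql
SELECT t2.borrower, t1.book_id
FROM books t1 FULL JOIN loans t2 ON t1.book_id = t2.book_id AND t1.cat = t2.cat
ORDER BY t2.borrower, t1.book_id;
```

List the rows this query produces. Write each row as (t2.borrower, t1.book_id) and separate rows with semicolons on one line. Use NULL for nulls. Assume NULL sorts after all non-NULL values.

(Dave, NULL); (Heidi, 2); (Ivan, NULL); (Mona, NULL); (Quinn, NULL); (Uma, NULL); (Wendy, 2); (Wendy, 2); (NULL, 3); (NULL, 5); (NULL, 7); (NULL, 9); (NULL, NULL)

FULL OUTER JOIN keeps every row from both sides; unmatched rows get NULL for the other side's columns.
Matching on t1.book_id = t2.book_id AND t1.cat = t2.cat. A NULL in a compared column never satisfies the condition.
Matched pairs: 3; unmatched t1 rows kept: 5; unmatched t2 rows kept: 5.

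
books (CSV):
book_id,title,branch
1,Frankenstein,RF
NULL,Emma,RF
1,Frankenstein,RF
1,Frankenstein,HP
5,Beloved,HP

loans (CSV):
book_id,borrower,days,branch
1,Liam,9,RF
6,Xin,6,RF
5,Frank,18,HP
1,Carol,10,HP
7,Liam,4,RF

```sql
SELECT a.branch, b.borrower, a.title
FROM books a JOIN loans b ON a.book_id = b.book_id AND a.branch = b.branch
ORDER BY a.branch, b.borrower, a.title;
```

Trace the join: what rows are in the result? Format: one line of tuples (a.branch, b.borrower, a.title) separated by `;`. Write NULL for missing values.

(HP, Carol, Frankenstein); (HP, Frank, Beloved); (RF, Liam, Frankenstein); (RF, Liam, Frankenstein)

INNER JOIN keeps only pairs where the ON condition holds.
Matching on a.book_id = b.book_id AND a.branch = b.branch. A NULL in a compared column never satisfies the condition.
- book_id=1, branch=RF: 1 matching b row(s), so 1 row(s) emitted.
- book_id=NULL, branch=RF: no matching b row, dropped.
- book_id=1, branch=RF: 1 matching b row(s), so 1 row(s) emitted.
- book_id=1, branch=HP: 1 matching b row(s), so 1 row(s) emitted.
- book_id=5, branch=HP: 1 matching b row(s), so 1 row(s) emitted.
After projecting and ordering:
a.branch | b.borrower | a.title
HP | Carol | Frankenstein
HP | Frank | Beloved
RF | Liam | Frankenstein
RF | Liam | Frankenstein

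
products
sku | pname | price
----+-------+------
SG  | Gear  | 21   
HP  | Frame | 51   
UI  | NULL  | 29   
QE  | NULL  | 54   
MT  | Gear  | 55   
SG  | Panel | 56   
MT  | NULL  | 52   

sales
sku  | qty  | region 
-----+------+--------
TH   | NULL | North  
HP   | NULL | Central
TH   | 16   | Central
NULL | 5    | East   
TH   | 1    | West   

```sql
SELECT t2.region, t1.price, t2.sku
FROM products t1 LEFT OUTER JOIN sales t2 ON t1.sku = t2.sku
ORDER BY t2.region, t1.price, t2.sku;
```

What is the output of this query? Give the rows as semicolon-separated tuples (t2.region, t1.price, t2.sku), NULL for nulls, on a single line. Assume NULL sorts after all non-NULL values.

LEFT JOIN keeps every row from `products`; unmatched rows get NULL for `sales`'s columns.
Matching on t1.sku = t2.sku. A NULL in a compared column never satisfies the condition.
- t1 row (sku=SG): no match → kept, t2 columns NULL.
- t1 row (sku=HP): matches 1 t2 row(s) → 1 output row(s).
- t1 row (sku=UI): no match → kept, t2 columns NULL.
- t1 row (sku=QE): no match → kept, t2 columns NULL.
- t1 row (sku=MT): no match → kept, t2 columns NULL.
- t1 row (sku=SG): no match → kept, t2 columns NULL.
- t1 row (sku=MT): no match → kept, t2 columns NULL.
After projecting and ordering:
t2.region | t1.price | t2.sku
Central | 51 | HP
NULL | 21 | NULL
NULL | 29 | NULL
NULL | 52 | NULL
NULL | 54 | NULL
NULL | 55 | NULL
NULL | 56 | NULL

(Central, 51, HP); (NULL, 21, NULL); (NULL, 29, NULL); (NULL, 52, NULL); (NULL, 54, NULL); (NULL, 55, NULL); (NULL, 56, NULL)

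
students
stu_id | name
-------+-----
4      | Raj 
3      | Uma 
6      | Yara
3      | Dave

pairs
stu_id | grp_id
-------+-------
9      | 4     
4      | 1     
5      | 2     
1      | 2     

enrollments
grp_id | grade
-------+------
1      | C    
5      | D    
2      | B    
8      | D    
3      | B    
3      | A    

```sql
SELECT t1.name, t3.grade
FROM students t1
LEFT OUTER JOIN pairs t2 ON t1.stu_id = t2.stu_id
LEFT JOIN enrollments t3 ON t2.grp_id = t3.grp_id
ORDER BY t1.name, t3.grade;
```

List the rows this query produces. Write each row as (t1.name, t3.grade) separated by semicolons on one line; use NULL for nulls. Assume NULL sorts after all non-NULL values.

Evaluate left to right. First `students t1 LEFT JOIN pairs t2` on stu_id: 4 row(s).
Then LEFT JOIN `enrollments t3` on grp_id: each of those 4 rows is kept; rows whose t2.grp_id has no match in t3 get NULL for t3's columns.

(Dave, NULL); (Raj, C); (Uma, NULL); (Yara, NULL)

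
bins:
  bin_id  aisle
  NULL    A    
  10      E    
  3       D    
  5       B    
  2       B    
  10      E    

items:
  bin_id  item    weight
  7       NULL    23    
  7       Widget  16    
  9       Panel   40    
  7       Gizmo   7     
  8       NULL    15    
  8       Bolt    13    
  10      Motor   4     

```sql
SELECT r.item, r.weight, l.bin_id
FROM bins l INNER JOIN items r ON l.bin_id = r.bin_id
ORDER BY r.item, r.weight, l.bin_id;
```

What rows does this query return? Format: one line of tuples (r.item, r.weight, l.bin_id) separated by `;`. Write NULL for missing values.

(Motor, 4, 10); (Motor, 4, 10)

INNER JOIN keeps only pairs where the ON condition holds.
Matching on l.bin_id = r.bin_id. A NULL in a compared column never satisfies the condition.
Matched pairs: 2.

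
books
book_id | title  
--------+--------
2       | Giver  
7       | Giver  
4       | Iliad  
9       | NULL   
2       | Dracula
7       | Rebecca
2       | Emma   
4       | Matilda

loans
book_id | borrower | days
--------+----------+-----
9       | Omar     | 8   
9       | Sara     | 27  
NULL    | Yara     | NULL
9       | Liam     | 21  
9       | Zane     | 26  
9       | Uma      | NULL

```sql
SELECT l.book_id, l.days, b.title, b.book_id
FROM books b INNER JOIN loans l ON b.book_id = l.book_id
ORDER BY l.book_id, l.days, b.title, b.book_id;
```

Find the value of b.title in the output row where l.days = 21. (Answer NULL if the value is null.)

INNER JOIN keeps only pairs where the ON condition holds.
Matching on b.book_id = l.book_id. A NULL in a compared column never satisfies the condition.
- b[0] book_id=2 → no match; dropped.
- b[1] book_id=7 → no match; dropped.
- b[2] book_id=4 → no match; dropped.
- b[3] book_id=9 → 5 match(es) in l → 5 row(s).
- b[4] book_id=2 → no match; dropped.
- b[5] book_id=7 → no match; dropped.
- b[6] book_id=2 → no match; dropped.
- b[7] book_id=4 → no match; dropped.

NULL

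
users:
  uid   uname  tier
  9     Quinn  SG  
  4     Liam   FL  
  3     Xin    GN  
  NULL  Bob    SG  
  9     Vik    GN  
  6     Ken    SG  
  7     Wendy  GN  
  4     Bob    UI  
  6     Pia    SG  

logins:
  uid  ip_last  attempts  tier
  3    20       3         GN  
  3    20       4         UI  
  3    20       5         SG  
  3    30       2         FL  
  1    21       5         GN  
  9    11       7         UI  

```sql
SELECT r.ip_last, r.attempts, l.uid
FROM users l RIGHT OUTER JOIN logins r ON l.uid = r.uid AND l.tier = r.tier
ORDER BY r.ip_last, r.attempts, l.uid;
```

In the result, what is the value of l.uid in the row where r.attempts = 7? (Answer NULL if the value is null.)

NULL

RIGHT JOIN keeps every row from `logins`; unmatched rows get NULL for `users`'s columns.
Matching on l.uid = r.uid AND l.tier = r.tier. A NULL in a compared column never satisfies the condition.
- uid=9, tier=SG: no matching r row.
- uid=4, tier=FL: no matching r row.
- uid=3, tier=GN: 1 matching r row(s), so 1 row(s) emitted.
- uid=NULL, tier=SG: no matching r row.
- uid=9, tier=GN: no matching r row.
- uid=6, tier=SG: no matching r row.
- uid=7, tier=GN: no matching r row.
- uid=4, tier=UI: no matching r row.
- uid=6, tier=SG: no matching r row.
- plus 5 unmatched r row(s), each kept with NULL l columns.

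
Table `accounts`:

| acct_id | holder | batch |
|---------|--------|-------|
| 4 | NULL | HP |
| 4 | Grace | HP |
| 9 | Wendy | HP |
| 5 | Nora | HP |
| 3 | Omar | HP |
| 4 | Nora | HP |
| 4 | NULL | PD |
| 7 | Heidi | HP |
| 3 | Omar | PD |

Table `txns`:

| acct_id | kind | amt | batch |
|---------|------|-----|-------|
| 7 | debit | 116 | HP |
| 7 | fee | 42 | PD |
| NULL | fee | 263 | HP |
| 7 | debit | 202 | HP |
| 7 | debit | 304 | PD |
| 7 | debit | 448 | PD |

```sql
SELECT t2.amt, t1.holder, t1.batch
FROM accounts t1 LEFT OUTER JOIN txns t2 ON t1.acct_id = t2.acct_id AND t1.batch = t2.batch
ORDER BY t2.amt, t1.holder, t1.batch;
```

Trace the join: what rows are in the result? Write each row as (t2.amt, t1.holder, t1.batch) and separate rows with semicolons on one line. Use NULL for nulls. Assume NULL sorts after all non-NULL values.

LEFT JOIN keeps every row from `accounts`; unmatched rows get NULL for `txns`'s columns.
Matching on t1.acct_id = t2.acct_id AND t1.batch = t2.batch. A NULL in a compared column never satisfies the condition.
Matched pairs: 2; unmatched t1 rows kept: 8.

(116, Heidi, HP); (202, Heidi, HP); (NULL, Grace, HP); (NULL, Nora, HP); (NULL, Nora, HP); (NULL, Omar, HP); (NULL, Omar, PD); (NULL, Wendy, HP); (NULL, NULL, HP); (NULL, NULL, PD)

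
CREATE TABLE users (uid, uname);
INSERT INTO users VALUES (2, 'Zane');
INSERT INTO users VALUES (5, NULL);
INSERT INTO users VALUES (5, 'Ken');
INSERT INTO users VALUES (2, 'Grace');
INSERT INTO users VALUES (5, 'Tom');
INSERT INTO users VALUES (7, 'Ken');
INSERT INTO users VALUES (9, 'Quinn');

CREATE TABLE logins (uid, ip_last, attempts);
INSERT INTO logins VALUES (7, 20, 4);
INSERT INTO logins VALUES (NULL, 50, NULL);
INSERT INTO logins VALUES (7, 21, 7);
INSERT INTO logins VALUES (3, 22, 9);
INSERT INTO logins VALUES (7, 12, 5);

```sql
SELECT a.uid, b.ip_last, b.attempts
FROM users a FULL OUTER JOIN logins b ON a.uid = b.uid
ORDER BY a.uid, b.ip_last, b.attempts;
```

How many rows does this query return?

11

FULL OUTER JOIN keeps every row from both sides; unmatched rows get NULL for the other side's columns.
Matching on a.uid = b.uid. A NULL in a compared column never satisfies the condition.
- uid=2: no b row matches, row kept with b columns NULL.
- uid=5: no b row matches, row kept with b columns NULL.
- uid=5: no b row matches, row kept with b columns NULL.
- uid=2: no b row matches, row kept with b columns NULL.
- uid=5: no b row matches, row kept with b columns NULL.
- uid=7: 3 matching b row(s), so 3 row(s) emitted.
- uid=9: no b row matches, row kept with b columns NULL.
- plus 2 unmatched b row(s), each kept with NULL a columns.
Total: 3 matched + 8 padded = 11 rows.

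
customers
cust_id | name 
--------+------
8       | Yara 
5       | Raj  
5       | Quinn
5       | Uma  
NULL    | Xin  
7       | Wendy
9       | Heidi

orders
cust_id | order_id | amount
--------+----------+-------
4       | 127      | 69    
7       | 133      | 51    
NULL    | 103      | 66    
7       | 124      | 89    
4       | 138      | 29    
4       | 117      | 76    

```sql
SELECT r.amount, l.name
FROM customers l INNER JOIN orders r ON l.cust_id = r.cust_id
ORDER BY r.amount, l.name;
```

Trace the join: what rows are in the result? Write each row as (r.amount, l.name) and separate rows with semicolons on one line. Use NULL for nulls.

INNER JOIN keeps only pairs where the ON condition holds.
Matching on l.cust_id = r.cust_id. A NULL in a compared column never satisfies the condition.
Matched pairs: 2.

(51, Wendy); (89, Wendy)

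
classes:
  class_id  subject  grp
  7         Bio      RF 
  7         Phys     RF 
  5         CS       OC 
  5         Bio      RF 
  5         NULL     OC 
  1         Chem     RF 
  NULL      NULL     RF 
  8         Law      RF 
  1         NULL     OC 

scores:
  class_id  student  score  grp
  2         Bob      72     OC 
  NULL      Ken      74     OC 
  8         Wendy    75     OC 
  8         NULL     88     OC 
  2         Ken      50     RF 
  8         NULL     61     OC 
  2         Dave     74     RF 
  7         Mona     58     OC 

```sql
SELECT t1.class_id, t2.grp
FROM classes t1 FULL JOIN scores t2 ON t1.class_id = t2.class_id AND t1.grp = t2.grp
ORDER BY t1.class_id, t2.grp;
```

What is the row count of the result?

17

FULL OUTER JOIN keeps every row from both sides; unmatched rows get NULL for the other side's columns.
Matching on t1.class_id = t2.class_id AND t1.grp = t2.grp. A NULL in a compared column never satisfies the condition.
- t1[0] class_id=7, grp=RF → no match; kept with NULLs on the t2 side.
- t1[1] class_id=7, grp=RF → no match; kept with NULLs on the t2 side.
- t1[2] class_id=5, grp=OC → no match; kept with NULLs on the t2 side.
- t1[3] class_id=5, grp=RF → no match; kept with NULLs on the t2 side.
- t1[4] class_id=5, grp=OC → no match; kept with NULLs on the t2 side.
- t1[5] class_id=1, grp=RF → no match; kept with NULLs on the t2 side.
- t1[6] class_id=NULL, grp=RF → no match; kept with NULLs on the t2 side.
- t1[7] class_id=8, grp=RF → no match; kept with NULLs on the t2 side.
- t1[8] class_id=1, grp=OC → no match; kept with NULLs on the t2 side.
- 8 row(s) from t2 found no t1 partner → padded with NULL.
Total: 0 matched + 17 padded = 17 rows.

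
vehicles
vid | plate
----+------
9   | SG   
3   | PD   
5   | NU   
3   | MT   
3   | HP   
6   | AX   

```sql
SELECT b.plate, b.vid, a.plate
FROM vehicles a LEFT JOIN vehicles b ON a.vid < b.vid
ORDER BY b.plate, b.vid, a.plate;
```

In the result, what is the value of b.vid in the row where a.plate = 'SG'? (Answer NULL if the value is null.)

NULL

LEFT JOIN keeps every row from `vehicles a`; unmatched rows get NULL for `vehicles b`'s columns.
Matching on a.vid < b.vid.
- a (vid=9) has no partner → padded with NULL.
- a (vid=3) pairs with 3 row(s) of b.
- a (vid=5) pairs with 2 row(s) of b.
- a (vid=3) pairs with 3 row(s) of b.
- a (vid=3) pairs with 3 row(s) of b.
- a (vid=6) pairs with 1 row(s) of b.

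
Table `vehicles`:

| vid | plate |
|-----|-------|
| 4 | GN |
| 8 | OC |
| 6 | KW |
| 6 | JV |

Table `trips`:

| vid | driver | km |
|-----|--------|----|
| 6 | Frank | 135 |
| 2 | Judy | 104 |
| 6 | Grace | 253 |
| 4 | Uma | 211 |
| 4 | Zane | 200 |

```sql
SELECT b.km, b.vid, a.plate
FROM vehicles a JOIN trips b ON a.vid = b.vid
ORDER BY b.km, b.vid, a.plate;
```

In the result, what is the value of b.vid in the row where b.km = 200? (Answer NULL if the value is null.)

4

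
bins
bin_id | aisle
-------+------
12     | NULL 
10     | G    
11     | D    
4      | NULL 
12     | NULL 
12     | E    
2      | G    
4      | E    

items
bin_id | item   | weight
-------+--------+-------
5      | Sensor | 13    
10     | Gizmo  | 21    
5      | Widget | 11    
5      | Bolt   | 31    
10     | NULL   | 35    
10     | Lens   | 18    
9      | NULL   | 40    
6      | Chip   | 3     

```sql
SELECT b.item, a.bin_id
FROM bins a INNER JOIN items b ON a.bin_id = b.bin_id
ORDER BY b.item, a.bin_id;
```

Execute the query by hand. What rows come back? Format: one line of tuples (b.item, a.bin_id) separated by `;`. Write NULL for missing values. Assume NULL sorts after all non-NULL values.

(Gizmo, 10); (Lens, 10); (NULL, 10)

INNER JOIN keeps only pairs where the ON condition holds.
Matching on a.bin_id = b.bin_id.
- a[0] bin_id=12 → no match; dropped.
- a[1] bin_id=10 → 3 match(es) in b → 3 row(s).
- a[2] bin_id=11 → no match; dropped.
- a[3] bin_id=4 → no match; dropped.
- a[4] bin_id=12 → no match; dropped.
- a[5] bin_id=12 → no match; dropped.
- a[6] bin_id=2 → no match; dropped.
- a[7] bin_id=4 → no match; dropped.
After projecting and ordering:
b.item | a.bin_id
Gizmo | 10
Lens | 10
NULL | 10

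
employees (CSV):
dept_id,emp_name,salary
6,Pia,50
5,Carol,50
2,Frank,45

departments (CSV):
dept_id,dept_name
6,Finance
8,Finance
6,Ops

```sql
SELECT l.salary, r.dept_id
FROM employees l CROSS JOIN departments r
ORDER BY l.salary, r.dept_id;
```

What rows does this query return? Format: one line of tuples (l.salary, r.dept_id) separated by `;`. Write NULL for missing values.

CROSS JOIN pairs every row of `employees` with every row of `departments`: 3 × 3 = 9 rows.
After projecting and ordering:
l.salary | r.dept_id
45 | 6
45 | 6
45 | 8
50 | 6
50 | 6
50 | 6
50 | 6
50 | 8
50 | 8

(45, 6); (45, 6); (45, 8); (50, 6); (50, 6); (50, 6); (50, 6); (50, 8); (50, 8)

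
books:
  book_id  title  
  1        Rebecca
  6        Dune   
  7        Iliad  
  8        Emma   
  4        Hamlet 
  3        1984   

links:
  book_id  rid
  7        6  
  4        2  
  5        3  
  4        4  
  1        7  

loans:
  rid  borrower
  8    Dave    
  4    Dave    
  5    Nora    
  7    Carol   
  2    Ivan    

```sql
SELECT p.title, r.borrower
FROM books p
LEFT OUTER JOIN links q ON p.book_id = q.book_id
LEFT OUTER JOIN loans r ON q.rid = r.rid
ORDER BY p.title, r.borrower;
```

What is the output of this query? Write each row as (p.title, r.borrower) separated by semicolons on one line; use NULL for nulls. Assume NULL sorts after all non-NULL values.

Joins associate left-to-right: books LEFT JOIN links on book_id gives 7 intermediate row(s).
Then LEFT JOIN `loans r` on rid: each of those 7 rows is kept; rows whose q.rid has no match in r get NULL for r's columns.

(1984, NULL); (Dune, NULL); (Emma, NULL); (Hamlet, Dave); (Hamlet, Ivan); (Iliad, NULL); (Rebecca, Carol)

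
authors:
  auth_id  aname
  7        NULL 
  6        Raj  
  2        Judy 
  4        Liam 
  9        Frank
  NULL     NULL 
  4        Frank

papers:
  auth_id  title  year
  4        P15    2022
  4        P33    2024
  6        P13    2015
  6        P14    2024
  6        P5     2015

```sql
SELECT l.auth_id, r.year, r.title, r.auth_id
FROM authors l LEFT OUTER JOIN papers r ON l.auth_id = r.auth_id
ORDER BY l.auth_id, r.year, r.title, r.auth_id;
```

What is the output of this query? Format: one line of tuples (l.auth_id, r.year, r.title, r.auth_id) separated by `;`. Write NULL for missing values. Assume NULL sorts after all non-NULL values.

LEFT JOIN keeps every row from `authors`; unmatched rows get NULL for `papers`'s columns.
Matching on l.auth_id = r.auth_id. A NULL in a compared column never satisfies the condition.
- l (auth_id=7) has no partner → padded with NULL.
- l (auth_id=6) pairs with 3 row(s) of r.
- l (auth_id=2) has no partner → padded with NULL.
- l (auth_id=4) pairs with 2 row(s) of r.
- l (auth_id=9) has no partner → padded with NULL.
- l (auth_id=NULL) has no partner → padded with NULL.
- l (auth_id=4) pairs with 2 row(s) of r.

(2, NULL, NULL, NULL); (4, 2022, P15, 4); (4, 2022, P15, 4); (4, 2024, P33, 4); (4, 2024, P33, 4); (6, 2015, P13, 6); (6, 2015, P5, 6); (6, 2024, P14, 6); (7, NULL, NULL, NULL); (9, NULL, NULL, NULL); (NULL, NULL, NULL, NULL)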